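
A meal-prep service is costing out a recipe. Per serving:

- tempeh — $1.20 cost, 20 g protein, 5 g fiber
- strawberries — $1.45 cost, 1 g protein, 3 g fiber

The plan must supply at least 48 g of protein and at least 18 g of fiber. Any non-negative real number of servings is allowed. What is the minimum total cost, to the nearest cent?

A basic optimal solution has at most two foods positive. Try each food alone and each pair with both targets met exactly.
tempeh only: max(48/20, 18/5) = 3.6 servings → $4.32.
strawberries only: max(48/1, 18/3) = 48 servings → $69.60.
tempeh + strawberries with both tight: 2.291 servings and 2.182 servings → $5.91.
Cheapest feasible corner: $4.32.

$4.32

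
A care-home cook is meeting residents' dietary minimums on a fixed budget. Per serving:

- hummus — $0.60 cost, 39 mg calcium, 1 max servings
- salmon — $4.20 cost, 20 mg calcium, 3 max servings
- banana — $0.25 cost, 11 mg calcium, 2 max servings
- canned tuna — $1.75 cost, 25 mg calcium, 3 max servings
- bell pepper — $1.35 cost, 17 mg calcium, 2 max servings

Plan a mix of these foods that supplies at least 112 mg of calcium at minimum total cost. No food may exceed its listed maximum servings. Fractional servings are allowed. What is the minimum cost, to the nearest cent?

Cost per mg of calcium: hummus $0.0154, banana $0.0227, canned tuna $0.0700, bell pepper $0.0794, salmon $0.2100.
Take 1 serving of hummus: +39.0 mg calcium for $0.60 (total $0.60, still need 73.0 mg).
Take 2 servings of banana: +22.0 mg calcium for $0.50 (total $1.10, still need 51.0 mg).
Take 2.04 servings of canned tuna: +51.0 mg calcium for $3.57 (total $4.67, still need 0.0 mg).
Filling from the cheapest source first is optimal under one linear minimum: $4.67.

$4.67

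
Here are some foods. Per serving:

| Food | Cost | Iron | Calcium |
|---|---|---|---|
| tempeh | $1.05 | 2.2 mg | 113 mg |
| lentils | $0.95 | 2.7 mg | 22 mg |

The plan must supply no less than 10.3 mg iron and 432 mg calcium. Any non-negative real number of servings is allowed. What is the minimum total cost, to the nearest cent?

$4.63

tempeh only: max(10.3/2.2, 432/113) = 4.682 servings → $4.92.
lentils only: max(10.3/2.7, 432/22) = 19.64 servings → $18.65.
tempeh + lentils with both tight: 3.661 servings and 0.8317 servings → $4.63.
The minimum over all feasible corners is $4.63.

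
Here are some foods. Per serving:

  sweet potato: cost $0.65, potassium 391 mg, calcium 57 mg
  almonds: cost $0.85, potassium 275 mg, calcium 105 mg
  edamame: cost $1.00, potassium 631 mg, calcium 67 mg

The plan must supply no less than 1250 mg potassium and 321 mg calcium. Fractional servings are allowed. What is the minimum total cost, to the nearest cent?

$2.92

Compare the cost at each extreme point of the feasible region.
sweet potato only: max(1250/391, 321/57) = 5.632 servings → $3.66.
almonds only: max(1250/275, 321/105) = 4.545 servings → $3.86.
edamame only: max(1250/631, 321/67) = 4.791 servings → $4.79.
sweet potato + almonds with both tight: 1.693 servings and 2.138 servings → $2.92.
sweet potato + edamame: intersection lies outside the first quadrant.
almonds + edamame with both tight: 2.484 servings and 0.8985 servings → $3.01.
Cheapest feasible corner: $2.92.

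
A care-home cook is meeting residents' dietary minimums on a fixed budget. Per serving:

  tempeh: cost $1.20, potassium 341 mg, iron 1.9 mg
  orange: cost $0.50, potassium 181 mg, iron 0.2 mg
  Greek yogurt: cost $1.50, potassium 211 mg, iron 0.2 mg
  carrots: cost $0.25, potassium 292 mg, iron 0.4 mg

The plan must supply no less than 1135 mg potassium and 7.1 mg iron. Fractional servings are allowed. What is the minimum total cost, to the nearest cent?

A basic optimal solution has at most two foods positive. Try each food alone and each pair with both targets met exactly.
tempeh only: max(1135/341, 7.1/1.9) = 3.737 servings → $4.48.
orange only: max(1135/181, 7.1/0.2) = 35.5 servings → $17.75.
Greek yogurt only: max(1135/211, 7.1/0.2) = 35.5 servings → $53.25.
carrots only: max(1135/292, 7.1/0.4) = 17.75 servings → $4.44.
tempeh + orange: the both-tight solution has a negative serving — not a feasible corner.
tempeh + Greek yogurt with both targets exact would need a negative amount; discard.
tempeh + carrots: intersection lies outside the first quadrant.
orange + Greek yogurt: the both-tight solution has a negative serving — not a feasible corner.
orange + carrots: the both-tight solution has a negative serving — not a feasible corner.
Greek yogurt + carrots: the both-tight solution has a negative serving — not a feasible corner.
So the least-cost plan costs $4.44.

$4.44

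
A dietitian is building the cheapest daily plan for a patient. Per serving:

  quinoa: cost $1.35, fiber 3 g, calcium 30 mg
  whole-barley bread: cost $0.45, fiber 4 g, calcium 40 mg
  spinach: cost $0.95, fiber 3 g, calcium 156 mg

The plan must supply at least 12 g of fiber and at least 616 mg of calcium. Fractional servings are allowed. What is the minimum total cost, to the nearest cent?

This is a tiny linear program; its minimum lies at a vertex of the feasible set. List the vertices and price them.
quinoa only: max(12/3, 616/30) = 20.53 servings → $27.72.
whole-barley bread only: max(12/4, 616/40) = 15.4 servings → $6.93.
spinach only: max(12/3, 616/156) = 4 servings → $3.80.
quinoa + whole-barley bread (both tight): parallel constraints — no distinct corner.
quinoa + spinach with both tight: 0.06349 servings and 3.937 servings → $3.83.
whole-barley bread + spinach with both tight: 0.04762 servings and 3.937 servings → $3.76.
Cheapest feasible corner: $3.76.

$3.76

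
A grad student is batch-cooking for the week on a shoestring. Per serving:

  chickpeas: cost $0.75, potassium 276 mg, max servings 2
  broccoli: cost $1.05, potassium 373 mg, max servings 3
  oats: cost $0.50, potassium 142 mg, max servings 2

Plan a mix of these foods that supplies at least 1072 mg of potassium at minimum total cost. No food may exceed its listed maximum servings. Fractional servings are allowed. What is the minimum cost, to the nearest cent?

$2.96

Cost per mg of potassium: chickpeas $0.0027, broccoli $0.0028, oats $0.0035.
Take 2 servings of chickpeas: +552.0 mg potassium for $1.50 (total $1.50, still need 520.0 mg).
Take 1.394 servings of broccoli: +520.0 mg potassium for $1.46 (total $2.96, still need 0.0 mg).
Greedy by cheapest-per-mg is optimal for a single linear constraint, so the minimum cost is $2.96.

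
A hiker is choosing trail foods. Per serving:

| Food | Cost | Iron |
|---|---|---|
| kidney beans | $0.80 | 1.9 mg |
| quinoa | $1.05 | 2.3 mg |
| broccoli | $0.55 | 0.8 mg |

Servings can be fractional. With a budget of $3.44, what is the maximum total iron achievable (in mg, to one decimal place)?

8.2 mg

Iron per dollar: kidney beans 2.375, quinoa 2.19, broccoli 1.455.
With no serving limits, spend the whole cost allowance on kidney beans: $3.44 / $0.80 × 1.9 mg = 8.2 mg.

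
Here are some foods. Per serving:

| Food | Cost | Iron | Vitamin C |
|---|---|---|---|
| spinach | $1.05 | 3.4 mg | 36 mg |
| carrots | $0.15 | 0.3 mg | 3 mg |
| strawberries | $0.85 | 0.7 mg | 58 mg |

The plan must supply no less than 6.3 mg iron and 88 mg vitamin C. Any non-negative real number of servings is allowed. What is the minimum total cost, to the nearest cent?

$2.21

For a min-cost LP with two ≥-constraints, a basic feasible solution has at most two positive variables.
spinach only: max(6.3/3.4, 88/36) = 2.444 servings → $2.57.
carrots only: max(6.3/0.3, 88/3) = 29.33 servings → $4.40.
strawberries only: max(6.3/0.7, 88/58) = 9 servings → $7.65.
spinach + carrots with both targets exact would need a negative amount; discard.
spinach + strawberries with both tight: 1.766 servings and 0.4209 servings → $2.21.
carrots + strawberries with both tight: 19.86 servings and 0.4902 servings → $3.40.
So the least-cost plan costs $2.21.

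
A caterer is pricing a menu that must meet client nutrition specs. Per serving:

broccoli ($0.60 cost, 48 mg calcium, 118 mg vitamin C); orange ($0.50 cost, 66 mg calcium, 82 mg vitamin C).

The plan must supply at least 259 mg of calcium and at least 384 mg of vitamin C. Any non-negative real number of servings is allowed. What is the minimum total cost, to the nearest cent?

With two linear requirements the optimum uses one or two foods; enumerate the corners.
broccoli only: max(259/48, 384/118) = 5.396 servings → $3.24.
orange only: max(259/66, 384/82) = 4.683 servings → $2.34.
broccoli + orange with both tight: 1.066 servings and 3.149 servings → $2.21.
Cheapest feasible corner: $2.21.

$2.21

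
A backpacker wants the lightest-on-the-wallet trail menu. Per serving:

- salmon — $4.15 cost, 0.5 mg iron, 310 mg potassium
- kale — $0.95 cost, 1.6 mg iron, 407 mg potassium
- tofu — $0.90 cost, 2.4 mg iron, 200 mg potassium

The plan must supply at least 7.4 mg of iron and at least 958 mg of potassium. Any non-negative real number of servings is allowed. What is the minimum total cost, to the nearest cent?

salmon only: max(7.4/0.5, 958/310) = 14.8 servings → $61.42.
kale only: max(7.4/1.6, 958/407) = 4.625 servings → $4.39.
tofu only: max(7.4/2.4, 958/200) = 4.79 servings → $4.31.
salmon + kale: intersection lies outside the first quadrant.
salmon + tofu with both tight: 1.272 servings and 2.818 servings → $7.82.
kale + tofu with both tight: 1.247 servings and 2.252 servings → $3.21.
So the least-cost plan costs $3.21.

$3.21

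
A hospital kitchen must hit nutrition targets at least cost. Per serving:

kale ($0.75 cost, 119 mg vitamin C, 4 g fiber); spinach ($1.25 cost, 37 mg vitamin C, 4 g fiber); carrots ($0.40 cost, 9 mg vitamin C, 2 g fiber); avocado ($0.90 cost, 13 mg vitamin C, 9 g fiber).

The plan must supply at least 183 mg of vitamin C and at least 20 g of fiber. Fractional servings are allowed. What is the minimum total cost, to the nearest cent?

$2.48

Two binding constraints pin down two serving amounts, so the optimal mix uses at most two foods. The candidates are each food alone (scaled to the tighter of vitamin C/fiber) and each pair with both constraints tight.
kale only: max(183/119, 20/4) = 5 servings → $3.75.
spinach only: max(183/37, 20/4) = 5 servings → $6.25.
carrots only: max(183/9, 20/2) = 20.33 servings → $8.13.
avocado only: max(183/13, 20/9) = 14.08 servings → $12.67.
kale + spinach: the both-tight solution has a negative serving — not a feasible corner.
kale + carrots with both tight: 0.9208 servings and 8.158 servings → $3.95.
kale + avocado with both tight: 1.361 servings and 1.617 servings → $2.48.
spinach + carrots with both tight: 4.895 servings and 0.2105 servings → $6.20.
spinach + avocado with both tight: 4.936 servings and 0.02847 servings → $6.20.
carrots + avocado with both targets exact would need a negative amount; discard.
The minimum over all feasible corners is $2.48.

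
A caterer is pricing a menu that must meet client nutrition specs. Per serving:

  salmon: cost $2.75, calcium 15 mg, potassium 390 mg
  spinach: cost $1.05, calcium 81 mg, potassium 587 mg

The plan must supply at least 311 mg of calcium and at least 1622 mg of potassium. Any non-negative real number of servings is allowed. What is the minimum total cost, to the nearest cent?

$4.03

Two binding constraints pin down two serving amounts, so the optimal mix uses at most two foods. The candidates are each food alone (scaled to the tighter of calcium/potassium) and each pair with both constraints tight.
salmon only: max(311/15, 1622/390) = 20.73 servings → $57.02.
spinach only: max(311/81, 1622/587) = 3.84 servings → $4.03.
salmon + spinach with both targets exact would need a negative amount; discard.
Cheapest feasible corner: $4.03.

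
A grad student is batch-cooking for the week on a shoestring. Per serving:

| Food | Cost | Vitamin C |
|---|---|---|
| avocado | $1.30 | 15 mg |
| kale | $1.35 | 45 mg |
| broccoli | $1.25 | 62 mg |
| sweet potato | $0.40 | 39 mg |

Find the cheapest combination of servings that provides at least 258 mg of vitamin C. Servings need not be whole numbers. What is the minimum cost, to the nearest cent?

$2.65

Cost per mg of vitamin C: sweet potato $0.0103, broccoli $0.0202, kale $0.0300, avocado $0.0867.
With no serving limits, use only sweet potato: 258 mg / 39 mg = 6.615 servings × $0.40 = $2.65.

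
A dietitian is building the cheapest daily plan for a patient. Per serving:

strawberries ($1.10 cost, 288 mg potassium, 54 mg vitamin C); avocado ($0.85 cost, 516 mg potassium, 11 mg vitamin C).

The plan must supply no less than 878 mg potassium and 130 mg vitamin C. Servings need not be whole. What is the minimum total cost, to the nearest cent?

$2.90

Minimising a linear cost over {potassium ≥ 878, vitamin C ≥ 130, servings ≥ 0} — the optimum is at a vertex, using one or two foods.
strawberries only: max(878/288, 130/54) = 3.049 servings → $3.35.
avocado only: max(878/516, 130/11) = 11.82 servings → $10.05.
strawberries + avocado with both tight: 2.325 servings and 0.4038 servings → $2.90.
Cheapest feasible corner: $2.90.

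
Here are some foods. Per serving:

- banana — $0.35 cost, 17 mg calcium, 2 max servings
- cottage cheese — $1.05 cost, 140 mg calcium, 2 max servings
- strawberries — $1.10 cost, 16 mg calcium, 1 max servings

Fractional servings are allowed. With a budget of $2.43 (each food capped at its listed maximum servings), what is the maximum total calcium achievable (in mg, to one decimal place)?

296.0 mg

Calcium per dollar: cottage cheese 133.3, banana 48.57, strawberries 14.55.
Take 2 servings of cottage cheese: spends $2.10, +280.0 mg calcium (running total 280.0 mg).
Take 0.9429 servings of banana: spends $0.33, +16.0 mg calcium (running total 296.0 mg).
Greedy by best ratio exhausts the cost allowance optimally: 296.0 mg.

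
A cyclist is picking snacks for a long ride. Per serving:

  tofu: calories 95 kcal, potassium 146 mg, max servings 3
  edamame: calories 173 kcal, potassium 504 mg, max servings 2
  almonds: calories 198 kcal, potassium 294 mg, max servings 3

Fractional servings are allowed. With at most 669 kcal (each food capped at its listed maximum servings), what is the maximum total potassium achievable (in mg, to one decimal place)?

Potassium per kcal: edamame 2.913, tofu 1.537, almonds 1.485.
Take 2 servings of edamame: uses 346 kcal, +1008.0 mg potassium (running total 1008.0 mg).
Take 3 servings of tofu: uses 285 kcal, +438.0 mg potassium (running total 1446.0 mg).
Take 0.1919 servings of almonds: uses 38 kcal, +56.4 mg potassium (running total 1502.4 mg).
Filling greedily by potassium-per-kcal is optimal for one linear limit, giving 1502.4 mg.

1502.4 mg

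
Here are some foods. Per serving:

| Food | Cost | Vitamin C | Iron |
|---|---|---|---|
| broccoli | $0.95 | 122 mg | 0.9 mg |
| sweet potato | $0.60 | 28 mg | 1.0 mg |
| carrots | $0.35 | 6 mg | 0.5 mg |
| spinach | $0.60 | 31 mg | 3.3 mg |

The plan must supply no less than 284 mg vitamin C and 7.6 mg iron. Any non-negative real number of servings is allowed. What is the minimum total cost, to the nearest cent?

Compare the cost at each extreme point of the feasible region.
broccoli only: max(284/122, 7.6/0.9) = 8.444 servings → $8.02.
sweet potato only: max(284/28, 7.6/1.0) = 10.14 servings → $6.09.
carrots only: max(284/6, 7.6/0.5) = 47.33 servings → $16.57.
spinach only: max(284/31, 7.6/3.3) = 9.161 servings → $5.50.
broccoli + sweet potato with both tight: 0.7355 servings and 6.938 servings → $4.86.
broccoli + carrots with both tight: 1.734 servings and 12.08 servings → $5.87.
broccoli + spinach with both tight: 1.872 servings and 1.792 servings → $2.85.
sweet potato + carrots: the both-tight solution has a negative serving — not a feasible corner.
sweet potato + spinach: intersection lies outside the first quadrant.
carrots + spinach: intersection lies outside the first quadrant.
So the least-cost plan costs $2.85.

$2.85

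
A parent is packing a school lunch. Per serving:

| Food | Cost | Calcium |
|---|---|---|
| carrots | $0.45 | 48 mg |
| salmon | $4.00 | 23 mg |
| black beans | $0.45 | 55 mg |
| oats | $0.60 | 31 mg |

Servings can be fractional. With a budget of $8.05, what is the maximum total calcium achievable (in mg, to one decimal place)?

983.9 mg

Calcium per dollar: black beans 122.2, carrots 106.7, oats 51.67, salmon 5.75.
With no serving limits, spend the whole cost allowance on black beans: $8.05 / $0.45 × 55 mg = 983.9 mg.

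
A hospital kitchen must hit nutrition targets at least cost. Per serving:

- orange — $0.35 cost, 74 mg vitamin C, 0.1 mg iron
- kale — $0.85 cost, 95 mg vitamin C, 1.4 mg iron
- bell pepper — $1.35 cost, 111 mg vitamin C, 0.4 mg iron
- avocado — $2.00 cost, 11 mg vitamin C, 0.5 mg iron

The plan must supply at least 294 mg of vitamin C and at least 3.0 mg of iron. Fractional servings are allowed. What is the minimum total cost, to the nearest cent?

An LP optimum is at a vertex; with two nutrient constraints at most two foods are used. Check each candidate.
orange only: max(294/74, 3.0/0.1) = 30 servings → $10.50.
kale only: max(294/95, 3.0/1.4) = 3.095 servings → $2.63.
bell pepper only: max(294/111, 3.0/0.4) = 7.5 servings → $10.12.
avocado only: max(294/11, 3.0/0.5) = 26.73 servings → $53.45.
orange + kale with both tight: 1.345 servings and 2.047 servings → $2.21.
orange + bell pepper: intersection lies outside the first quadrant.
orange + avocado with both tight: 3.175 servings and 5.365 servings → $11.84.
kale + bell pepper with both tight: 1.835 servings and 1.078 servings → $3.02.
kale + avocado with both targets exact would need a negative amount; discard.
bell pepper + avocado with both tight: 2.231 servings and 4.215 servings → $11.44.
The minimum over all feasible corners is $2.21.

$2.21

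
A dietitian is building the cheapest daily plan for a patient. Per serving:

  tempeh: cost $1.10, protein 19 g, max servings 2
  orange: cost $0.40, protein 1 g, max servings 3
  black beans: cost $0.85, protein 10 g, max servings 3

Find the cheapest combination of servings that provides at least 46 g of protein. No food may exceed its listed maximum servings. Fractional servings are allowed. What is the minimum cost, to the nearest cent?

$2.88

Cost per g of protein: tempeh $0.0579, black beans $0.0850, orange $0.4000.
Take 2 servings of tempeh: +38.0 g protein for $2.20 (total $2.20, still need 8.0 g).
Take 0.8 servings of black beans: +8.0 g protein for $0.68 (total $2.88, still need 0.0 g).
Greedy by cheapest-per-g is optimal for a single linear constraint, so the minimum cost is $2.88.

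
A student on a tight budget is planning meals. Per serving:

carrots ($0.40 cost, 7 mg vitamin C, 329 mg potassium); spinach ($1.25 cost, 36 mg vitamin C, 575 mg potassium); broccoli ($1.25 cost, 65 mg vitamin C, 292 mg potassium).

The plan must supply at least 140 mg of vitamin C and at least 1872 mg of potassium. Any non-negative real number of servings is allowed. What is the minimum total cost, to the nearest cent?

$3.80

For a min-cost LP with two ≥-constraints, a basic feasible solution has at most two positive variables.
carrots only: max(140/7, 1872/329) = 20 servings → $8.00.
spinach only: max(140/36, 1872/575) = 3.889 servings → $4.86.
broccoli only: max(140/65, 1872/292) = 6.411 servings → $8.01.
carrots + spinach: intersection lies outside the first quadrant.
carrots + broccoli with both tight: 4.178 servings and 1.704 servings → $3.80.
spinach + broccoli with both tight: 3.008 servings and 0.488 servings → $4.37.
So the least-cost plan costs $3.80.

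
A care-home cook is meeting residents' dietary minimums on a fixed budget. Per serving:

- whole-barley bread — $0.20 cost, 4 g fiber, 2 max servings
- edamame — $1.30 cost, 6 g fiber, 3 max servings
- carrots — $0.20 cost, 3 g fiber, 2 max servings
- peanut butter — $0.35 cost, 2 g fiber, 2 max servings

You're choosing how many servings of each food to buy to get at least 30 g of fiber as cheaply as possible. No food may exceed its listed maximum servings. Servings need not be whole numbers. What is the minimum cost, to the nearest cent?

$4.10

Cost per g of fiber: whole-barley bread $0.0500, carrots $0.0667, peanut butter $0.1750, edamame $0.2167.
Take 2 servings of whole-barley bread: +8.0 g fiber for $0.40 (total $0.40, still need 22.0 g).
Take 2 servings of carrots: +6.0 g fiber for $0.40 (total $0.80, still need 16.0 g).
Take 2 servings of peanut butter: +4.0 g fiber for $0.70 (total $1.50, still need 12.0 g).
Take 2 servings of edamame: +12.0 g fiber for $2.60 (total $4.10, still need 0.0 g).
Greedy by cheapest-per-g is optimal for a single linear constraint, so the minimum cost is $4.10.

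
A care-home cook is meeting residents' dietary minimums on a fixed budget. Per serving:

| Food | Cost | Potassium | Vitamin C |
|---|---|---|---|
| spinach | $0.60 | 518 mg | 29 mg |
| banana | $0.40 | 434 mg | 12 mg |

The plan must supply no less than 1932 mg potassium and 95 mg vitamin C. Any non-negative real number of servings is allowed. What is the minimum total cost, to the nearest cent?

$2.13

Two binding constraints pin down two serving amounts, so the optimal mix uses at most two foods. The candidates are each food alone (scaled to the tighter of potassium/vitamin C) and each pair with both constraints tight.
spinach only: max(1932/518, 95/29) = 3.73 servings → $2.24.
banana only: max(1932/434, 95/12) = 7.917 servings → $3.17.
spinach + banana with both tight: 2.833 servings and 1.07 servings → $2.13.
Cheapest feasible corner: $2.13.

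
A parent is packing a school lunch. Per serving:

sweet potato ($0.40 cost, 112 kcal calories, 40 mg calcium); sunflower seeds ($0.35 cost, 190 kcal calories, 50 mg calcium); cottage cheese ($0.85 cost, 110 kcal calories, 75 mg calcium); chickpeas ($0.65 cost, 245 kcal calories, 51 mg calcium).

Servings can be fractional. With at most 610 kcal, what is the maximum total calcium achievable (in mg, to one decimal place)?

Calcium per kcal: cottage cheese 0.6818, sweet potato 0.3571, sunflower seeds 0.2632, chickpeas 0.2082.
With no serving limits, spend the whole calories allowance on cottage cheese: 610 kcal / 110 kcal × 75 mg = 415.9 mg.

415.9 mg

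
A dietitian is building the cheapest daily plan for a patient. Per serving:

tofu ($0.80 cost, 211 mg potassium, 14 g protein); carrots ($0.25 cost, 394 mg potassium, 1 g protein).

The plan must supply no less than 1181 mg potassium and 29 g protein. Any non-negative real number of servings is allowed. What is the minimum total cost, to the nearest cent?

An LP optimum is at a vertex; with two nutrient constraints at most two foods are used. Check each candidate.
tofu only: max(1181/211, 29/14) = 5.597 servings → $4.48.
carrots only: max(1181/394, 29/1) = 29 servings → $7.25.
tofu + carrots with both tight: 1.931 servings and 1.963 servings → $2.04.
The minimum over all feasible corners is $2.04.

$2.04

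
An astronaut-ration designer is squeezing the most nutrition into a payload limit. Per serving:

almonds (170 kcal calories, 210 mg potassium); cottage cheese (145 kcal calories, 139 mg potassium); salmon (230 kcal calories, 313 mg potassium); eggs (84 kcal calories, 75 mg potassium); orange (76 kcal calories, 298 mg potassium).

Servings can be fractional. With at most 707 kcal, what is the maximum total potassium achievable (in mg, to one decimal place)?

2772.2 mg

Potassium per kcal: orange 3.921, salmon 1.361, almonds 1.235, cottage cheese 0.9586, eggs 0.8929.
With no serving limits, spend the whole calories allowance on orange: 707 kcal / 76 kcal × 298 mg = 2772.2 mg.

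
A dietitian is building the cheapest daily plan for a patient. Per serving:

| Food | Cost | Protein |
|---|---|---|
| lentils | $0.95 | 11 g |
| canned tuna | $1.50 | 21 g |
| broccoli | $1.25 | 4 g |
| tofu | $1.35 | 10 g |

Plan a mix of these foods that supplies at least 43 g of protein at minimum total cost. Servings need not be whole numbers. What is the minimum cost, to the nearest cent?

Cost per g of protein: canned tuna $0.0714, lentils $0.0864, tofu $0.1350, broccoli $0.3125.
With no serving limits, use only canned tuna: 43 g / 21 g = 2.048 servings × $1.50 = $3.07.

$3.07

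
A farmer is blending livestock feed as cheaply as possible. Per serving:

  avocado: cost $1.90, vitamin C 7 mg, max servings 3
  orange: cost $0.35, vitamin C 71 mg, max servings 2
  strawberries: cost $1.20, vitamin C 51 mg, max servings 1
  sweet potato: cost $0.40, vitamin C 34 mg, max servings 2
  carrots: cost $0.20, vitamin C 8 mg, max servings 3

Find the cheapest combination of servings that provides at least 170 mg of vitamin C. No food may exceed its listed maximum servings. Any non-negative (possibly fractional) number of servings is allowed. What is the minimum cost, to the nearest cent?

Cost per mg of vitamin C: orange $0.0049, sweet potato $0.0118, strawberries $0.0235, carrots $0.0250, avocado $0.2714.
Take 2 servings of orange: +142.0 mg vitamin C for $0.70 (total $0.70, still need 28.0 mg).
Take 0.8235 servings of sweet potato: +28.0 mg vitamin C for $0.33 (total $1.03, still need 0.0 mg).
Greedy by cheapest-per-mg is optimal for a single linear constraint, so the minimum cost is $1.03.

$1.03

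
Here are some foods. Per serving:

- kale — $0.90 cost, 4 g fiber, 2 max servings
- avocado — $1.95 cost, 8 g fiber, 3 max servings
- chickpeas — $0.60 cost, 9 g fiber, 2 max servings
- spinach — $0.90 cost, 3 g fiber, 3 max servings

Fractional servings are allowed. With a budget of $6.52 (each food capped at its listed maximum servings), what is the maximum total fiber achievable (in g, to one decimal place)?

40.4 g

Fiber per dollar: chickpeas 15, kale 4.444, avocado 4.103, spinach 3.333.
Take 2 servings of chickpeas: spends $1.20, +18.0 g fiber (running total 18.0 g).
Take 2 servings of kale: spends $1.80, +8.0 g fiber (running total 26.0 g).
Take 1.805 servings of avocado: spends $3.52, +14.4 g fiber (running total 40.4 g).
Filling greedily by fiber-per-dollar is optimal for one linear limit, giving 40.4 g.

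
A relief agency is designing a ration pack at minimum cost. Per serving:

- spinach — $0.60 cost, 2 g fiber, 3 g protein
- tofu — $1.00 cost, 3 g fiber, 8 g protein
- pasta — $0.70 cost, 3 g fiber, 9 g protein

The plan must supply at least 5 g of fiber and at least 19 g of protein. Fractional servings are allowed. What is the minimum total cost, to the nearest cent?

$1.48

Minimising a linear cost over {fiber ≥ 5, protein ≥ 19, servings ≥ 0} — the optimum is at a vertex, using one or two foods.
spinach only: max(5/2, 19/3) = 6.333 servings → $3.80.
tofu only: max(5/3, 19/8) = 2.375 servings → $2.38.
pasta only: max(5/3, 19/9) = 2.111 servings → $1.48.
spinach + tofu: intersection lies outside the first quadrant.
spinach + pasta with both targets exact would need a negative amount; discard.
tofu + pasta with both targets exact would need a negative amount; discard.
The minimum over all feasible corners is $1.48.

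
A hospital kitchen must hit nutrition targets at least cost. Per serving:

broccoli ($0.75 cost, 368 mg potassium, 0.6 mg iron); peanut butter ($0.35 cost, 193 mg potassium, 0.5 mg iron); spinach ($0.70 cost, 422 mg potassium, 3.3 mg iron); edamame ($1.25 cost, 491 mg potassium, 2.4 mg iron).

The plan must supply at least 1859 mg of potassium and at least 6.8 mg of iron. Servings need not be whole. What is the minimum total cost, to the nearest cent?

$3.08

Minimising a linear cost over {potassium ≥ 1859, iron ≥ 6.8, servings ≥ 0} — the optimum is at a vertex, using one or two foods.
broccoli only: max(1859/368, 6.8/0.6) = 11.33 servings → $8.50.
peanut butter only: max(1859/193, 6.8/0.5) = 13.6 servings → $4.76.
spinach only: max(1859/422, 6.8/3.3) = 4.405 servings → $3.08.
edamame only: max(1859/491, 6.8/2.4) = 3.786 servings → $4.73.
broccoli + peanut butter: intersection lies outside the first quadrant.
broccoli + spinach with both tight: 3.397 servings and 1.443 servings → $3.56.
broccoli + edamame with both tight: 1.908 servings and 2.356 servings → $4.38.
peanut butter + spinach with both tight: 7.666 servings and 0.899 servings → $3.31.
peanut butter + edamame with both tight: 5.158 servings and 1.759 servings → $4.00.
spinach + edamame: intersection lies outside the first quadrant.
The minimum over all feasible corners is $3.08.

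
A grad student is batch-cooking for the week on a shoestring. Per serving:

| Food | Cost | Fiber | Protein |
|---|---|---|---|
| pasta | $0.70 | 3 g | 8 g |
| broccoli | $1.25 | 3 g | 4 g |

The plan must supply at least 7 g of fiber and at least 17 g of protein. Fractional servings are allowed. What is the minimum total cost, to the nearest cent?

$1.63

Two binding constraints pin down two serving amounts, so the optimal mix uses at most two foods. The candidates are each food alone (scaled to the tighter of fiber/protein) and each pair with both constraints tight.
pasta only: max(7/3, 17/8) = 2.333 servings → $1.63.
broccoli only: max(7/3, 17/4) = 4.25 servings → $5.31.
pasta + broccoli with both tight: 1.917 servings and 0.4167 servings → $1.86.
Cheapest feasible corner: $1.63.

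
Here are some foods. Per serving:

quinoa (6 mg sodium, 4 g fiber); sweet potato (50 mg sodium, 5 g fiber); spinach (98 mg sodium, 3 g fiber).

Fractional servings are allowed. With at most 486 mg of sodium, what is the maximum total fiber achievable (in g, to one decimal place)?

Fiber per mg sodium: quinoa 0.6667, sweet potato 0.1, spinach 0.03061.
With no serving limits, spend the whole sodium allowance on quinoa: 486 mg / 6 mg × 4 g = 324.0 g.

324.0 g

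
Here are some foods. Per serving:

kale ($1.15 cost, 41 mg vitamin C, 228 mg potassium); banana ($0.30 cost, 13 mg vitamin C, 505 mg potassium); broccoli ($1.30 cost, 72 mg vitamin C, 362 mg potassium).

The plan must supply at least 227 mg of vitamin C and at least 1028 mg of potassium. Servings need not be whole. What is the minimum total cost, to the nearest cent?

$4.10

With two linear requirements the optimum uses one or two foods; enumerate the corners.
kale only: max(227/41, 1028/228) = 5.537 servings → $6.37.
banana only: max(227/13, 1028/505) = 17.46 servings → $5.24.
broccoli only: max(227/72, 1028/362) = 3.153 servings → $4.10.
kale + banana with both targets exact would need a negative amount; discard.
kale + broccoli: intersection lies outside the first quadrant.
banana + broccoli: the both-tight solution has a negative serving — not a feasible corner.
So the least-cost plan costs $4.10.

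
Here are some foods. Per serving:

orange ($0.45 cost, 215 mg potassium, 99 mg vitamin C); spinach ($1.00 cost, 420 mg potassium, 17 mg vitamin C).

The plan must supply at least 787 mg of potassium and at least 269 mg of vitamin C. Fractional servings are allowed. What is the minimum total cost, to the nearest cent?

orange only: max(787/215, 269/99) = 3.66 servings → $1.65.
spinach only: max(787/420, 269/17) = 15.82 servings → $15.82.
orange + spinach with both tight: 2.626 servings and 0.5294 servings → $1.71.
The minimum over all feasible corners is $1.65.

$1.65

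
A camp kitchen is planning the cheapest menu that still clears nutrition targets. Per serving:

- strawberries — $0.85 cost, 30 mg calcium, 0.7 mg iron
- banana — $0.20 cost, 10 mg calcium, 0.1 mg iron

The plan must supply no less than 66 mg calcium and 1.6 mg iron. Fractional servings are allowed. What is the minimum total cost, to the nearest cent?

An LP optimum is at a vertex; with two nutrient constraints at most two foods are used. Check each candidate.
strawberries only: max(66/30, 1.6/0.7) = 2.286 servings → $1.94.
banana only: max(66/10, 1.6/0.1) = 16 servings → $3.20.
strawberries + banana: intersection lies outside the first quadrant.
Cheapest feasible corner: $1.94.

$1.94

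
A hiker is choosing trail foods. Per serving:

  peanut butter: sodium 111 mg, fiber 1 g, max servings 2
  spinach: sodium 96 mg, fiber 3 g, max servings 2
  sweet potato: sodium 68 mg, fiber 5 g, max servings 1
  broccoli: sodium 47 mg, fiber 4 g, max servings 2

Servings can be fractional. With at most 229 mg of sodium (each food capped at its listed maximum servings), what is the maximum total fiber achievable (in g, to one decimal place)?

15.1 g

Fiber per mg sodium: broccoli 0.08511, sweet potato 0.07353, spinach 0.03125, peanut butter 0.009009.
Take 2 servings of broccoli: uses 94 mg sodium, +8.0 g fiber (running total 8.0 g).
Take 1 serving of sweet potato: uses 68 mg sodium, +5.0 g fiber (running total 13.0 g).
Take 0.6979 servings of spinach: uses 67 mg sodium, +2.1 g fiber (running total 15.1 g).
Filling greedily by fiber-per-mg sodium is optimal for one linear limit, giving 15.1 g.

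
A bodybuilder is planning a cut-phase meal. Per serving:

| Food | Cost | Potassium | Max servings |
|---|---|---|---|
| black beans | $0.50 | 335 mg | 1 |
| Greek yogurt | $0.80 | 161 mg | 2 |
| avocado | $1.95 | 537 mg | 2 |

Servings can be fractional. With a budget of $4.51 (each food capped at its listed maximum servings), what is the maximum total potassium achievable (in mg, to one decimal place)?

1431.1 mg

Potassium per dollar: black beans 670, avocado 275.4, Greek yogurt 201.2.
Take 1 serving of black beans: spends $0.50, +335.0 mg potassium (running total 335.0 mg).
Take 2 servings of avocado: spends $3.90, +1074.0 mg potassium (running total 1409.0 mg).
Take 0.1375 servings of Greek yogurt: spends $0.11, +22.1 mg potassium (running total 1431.1 mg).
Greedy by best ratio exhausts the cost allowance optimally: 1431.1 mg.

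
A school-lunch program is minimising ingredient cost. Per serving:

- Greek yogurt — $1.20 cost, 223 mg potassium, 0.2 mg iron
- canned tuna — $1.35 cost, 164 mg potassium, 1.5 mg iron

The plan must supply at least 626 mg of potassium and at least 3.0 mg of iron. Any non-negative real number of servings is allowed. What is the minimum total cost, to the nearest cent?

Compare the cost at each extreme point of the feasible region.
Greek yogurt only: max(626/223, 3.0/0.2) = 15 servings → $18.00.
canned tuna only: max(626/164, 3.0/1.5) = 3.817 servings → $5.15.
Greek yogurt + canned tuna with both tight: 1.482 servings and 1.802 servings → $4.21.
So the least-cost plan costs $4.21.

$4.21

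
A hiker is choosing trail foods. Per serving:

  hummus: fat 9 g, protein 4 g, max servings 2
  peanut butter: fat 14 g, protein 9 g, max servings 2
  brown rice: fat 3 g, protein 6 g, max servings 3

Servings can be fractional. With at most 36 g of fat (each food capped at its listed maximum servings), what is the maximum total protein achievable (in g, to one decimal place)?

Protein per g fat: brown rice 2, peanut butter 0.6429, hummus 0.4444.
Take 3 servings of brown rice: uses 9 g fat, +18.0 g protein (running total 18.0 g).
Take 1.929 servings of peanut butter: uses 27 g fat, +17.4 g protein (running total 35.4 g).
Greedy by best ratio exhausts the fat allowance optimally: 35.4 g.

35.4 g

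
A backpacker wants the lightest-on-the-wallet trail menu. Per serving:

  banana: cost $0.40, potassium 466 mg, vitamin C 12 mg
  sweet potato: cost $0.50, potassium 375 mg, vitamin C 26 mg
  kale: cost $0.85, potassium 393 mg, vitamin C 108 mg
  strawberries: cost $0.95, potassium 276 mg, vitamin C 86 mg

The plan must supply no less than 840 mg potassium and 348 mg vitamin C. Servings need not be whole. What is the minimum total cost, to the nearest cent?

With two linear requirements the optimum uses one or two foods; enumerate the corners.
banana only: max(840/466, 348/12) = 29 servings → $11.60.
sweet potato only: max(840/375, 348/26) = 13.38 servings → $6.69.
kale only: max(840/393, 348/108) = 3.222 servings → $2.74.
strawberries only: max(840/276, 348/86) = 4.047 servings → $3.84.
banana + sweet potato: the both-tight solution has a negative serving — not a feasible corner.
banana + kale with both targets exact would need a negative amount; discard.
banana + strawberries with both targets exact would need a negative amount; discard.
sweet potato + kale with both targets exact would need a negative amount; discard.
sweet potato + strawberries: the both-tight solution has a negative serving — not a feasible corner.
kale + strawberries with both targets exact would need a negative amount; discard.
Cheapest feasible corner: $2.74.

$2.74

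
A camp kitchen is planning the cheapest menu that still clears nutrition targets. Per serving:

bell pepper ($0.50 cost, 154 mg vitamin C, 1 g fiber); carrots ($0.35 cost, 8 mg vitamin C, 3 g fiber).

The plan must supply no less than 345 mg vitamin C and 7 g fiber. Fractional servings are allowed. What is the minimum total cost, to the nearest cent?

$1.64

With two linear requirements the optimum uses one or two foods; enumerate the corners.
bell pepper only: max(345/154, 7/1) = 7 servings → $3.50.
carrots only: max(345/8, 7/3) = 43.12 servings → $15.09.
bell pepper + carrots with both tight: 2.156 servings and 1.615 servings → $1.64.
The minimum over all feasible corners is $1.64.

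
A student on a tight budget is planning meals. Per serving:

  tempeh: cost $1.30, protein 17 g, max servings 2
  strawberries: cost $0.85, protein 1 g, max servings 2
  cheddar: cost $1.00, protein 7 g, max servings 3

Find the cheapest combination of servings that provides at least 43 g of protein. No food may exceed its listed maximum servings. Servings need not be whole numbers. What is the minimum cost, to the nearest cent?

$3.89

Cost per g of protein: tempeh $0.0765, cheddar $0.1429, strawberries $0.8500.
Take 2 servings of tempeh: +34.0 g protein for $2.60 (total $2.60, still need 9.0 g).
Take 1.286 servings of cheddar: +9.0 g protein for $1.29 (total $3.89, still need 0.0 g).
Filling from the cheapest source first is optimal under one linear minimum: $3.89.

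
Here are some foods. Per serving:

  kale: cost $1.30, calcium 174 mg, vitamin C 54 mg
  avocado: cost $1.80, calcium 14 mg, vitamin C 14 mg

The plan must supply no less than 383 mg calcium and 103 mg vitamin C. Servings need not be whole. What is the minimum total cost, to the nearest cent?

For a min-cost LP with two ≥-constraints, a basic feasible solution has at most two positive variables.
kale only: max(383/174, 103/54) = 2.201 servings → $2.86.
avocado only: max(383/14, 103/14) = 27.36 servings → $49.24.
kale + avocado: intersection lies outside the first quadrant.
So the least-cost plan costs $2.86.

$2.86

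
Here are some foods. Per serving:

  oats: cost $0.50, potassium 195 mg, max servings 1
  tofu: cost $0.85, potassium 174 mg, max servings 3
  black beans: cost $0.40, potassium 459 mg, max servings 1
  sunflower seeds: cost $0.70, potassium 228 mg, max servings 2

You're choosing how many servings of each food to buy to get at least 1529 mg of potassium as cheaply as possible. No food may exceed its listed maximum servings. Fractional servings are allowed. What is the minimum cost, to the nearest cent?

Cost per mg of potassium: black beans $0.0009, oats $0.0026, sunflower seeds $0.0031, tofu $0.0049.
Take 1 serving of black beans: +459.0 mg potassium for $0.40 (total $0.40, still need 1070.0 mg).
Take 1 serving of oats: +195.0 mg potassium for $0.50 (total $0.90, still need 875.0 mg).
Take 2 servings of sunflower seeds: +456.0 mg potassium for $1.40 (total $2.30, still need 419.0 mg).
Take 2.408 servings of tofu: +419.0 mg potassium for $2.05 (total $4.35, still need 0.0 mg).
Filling from the cheapest source first is optimal under one linear minimum: $4.35.

$4.35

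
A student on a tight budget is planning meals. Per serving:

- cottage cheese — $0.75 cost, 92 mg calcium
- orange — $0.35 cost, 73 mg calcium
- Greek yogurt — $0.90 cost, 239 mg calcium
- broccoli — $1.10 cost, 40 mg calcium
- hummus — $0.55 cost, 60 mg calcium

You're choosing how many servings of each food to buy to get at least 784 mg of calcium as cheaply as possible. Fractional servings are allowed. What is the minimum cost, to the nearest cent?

$2.95

Cost per mg of calcium: Greek yogurt $0.0038, orange $0.0048, cottage cheese $0.0082, hummus $0.0092, broccoli $0.0275.
With no serving limits, use only Greek yogurt: 784 mg / 239 mg = 3.28 servings × $0.90 = $2.95.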